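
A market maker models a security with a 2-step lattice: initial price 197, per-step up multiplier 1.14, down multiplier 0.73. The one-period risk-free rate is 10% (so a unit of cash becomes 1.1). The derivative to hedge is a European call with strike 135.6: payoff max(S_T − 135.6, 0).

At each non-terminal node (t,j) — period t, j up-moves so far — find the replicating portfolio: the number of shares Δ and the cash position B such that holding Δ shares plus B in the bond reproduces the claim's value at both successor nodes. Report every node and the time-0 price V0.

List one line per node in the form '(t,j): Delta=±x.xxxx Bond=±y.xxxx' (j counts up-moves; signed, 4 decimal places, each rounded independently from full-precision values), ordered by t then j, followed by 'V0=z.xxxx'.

(0,0): Delta=0.9664 Bond=-105.2018
(1,0): Delta=0.4807 Bond=-45.8773
(1,1): Delta=1.0000 Bond=-123.2727
V0=85.1747

Under the risk-neutral measure, an up-move has probability p* = (R−d)/(u−d) = 0.9024 and values discount at R = 1.1.
Payoff layer (t=2): V(2,0)=0.0000, V(2,1)=28.3434, V(2,2)=120.4212
  t=1,j=0: stock 143.8100 → up 163.9434 (V=28.3434), down 104.9813 (V=0.0000). Price 23.2529; hedge Δ=0.4807, bond B=-45.8773.
  t=1,j=1: stock 224.5800 → up 256.0212 (V=120.4212), down 163.9434 (V=28.3434). Price 101.3073; hedge Δ=1.0000, bond B=-123.2727.
  t=0,j=0: stock 197.0000 → up 224.5800 (V=101.3073), down 143.8100 (V=23.2529). Price 85.1747; hedge Δ=0.9664, bond B=-105.2018.
Each (Δ,B) replicates both successor values, so the strategy is self-financing and V0 is arbitrage-free.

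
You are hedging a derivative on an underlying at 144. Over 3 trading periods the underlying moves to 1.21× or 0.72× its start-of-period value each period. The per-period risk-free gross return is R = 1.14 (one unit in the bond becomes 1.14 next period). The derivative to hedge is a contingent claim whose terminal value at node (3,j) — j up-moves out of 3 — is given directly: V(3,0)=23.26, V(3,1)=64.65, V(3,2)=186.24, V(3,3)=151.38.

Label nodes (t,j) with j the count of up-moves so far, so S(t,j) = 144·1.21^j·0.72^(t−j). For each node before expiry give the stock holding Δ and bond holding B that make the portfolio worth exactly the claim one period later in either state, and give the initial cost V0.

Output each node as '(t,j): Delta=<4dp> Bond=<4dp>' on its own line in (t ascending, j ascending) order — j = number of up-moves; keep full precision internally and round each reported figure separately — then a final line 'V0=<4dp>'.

(0,0): Delta=0.0546 Bond=98.3936
(1,0): Delta=1.9016 Bond=-79.3250
(1,1): Delta=-0.1285 Bond=144.0844
(2,0): Delta=1.1315 Bond=-32.9456
(2,1): Delta=1.9780 Bond=-100.0113
(2,2): Delta=-0.3374 Bond=208.3008
V0=106.2617

Under the risk-neutral measure, an up-move has probability p* = (R−d)/(u−d) = 0.8571 and values discount at R = 1.14.
Payoff layer (t=3): V(3,0)=23.2600, V(3,1)=64.6500, V(3,2)=186.2400, V(3,3)=151.3800
Node (2,0) S=74.6496: V=(p*·64.6500+(1−p*)·23.2600)/1.14=51.5238; Δ=(64.6500−23.2600)/(90.3260−53.7477)=1.1315; B=V−Δ·S=-32.9456
Node (2,1) S=125.4528: V=(p*·186.2400+(1−p*)·64.6500)/1.14=148.1316; Δ=(186.2400−64.6500)/(151.7979−90.3260)=1.9780; B=V−Δ·S=-100.0113
Node (2,2) S=210.8304: V=(p*·151.3800+(1−p*)·186.2400)/1.14=137.1579; Δ=(151.3800−186.2400)/(255.1048−151.7979)=-0.3374; B=V−Δ·S=208.3008
Node (1,0) S=103.6800: V=(p*·148.1316+(1−p*)·51.5238)/1.14=117.8337; Δ=(148.1316−51.5238)/(125.4528−74.6496)=1.9016; B=V−Δ·S=-79.3250
Node (1,1) S=174.2400: V=(p*·137.1579+(1−p*)·148.1316)/1.14=121.6891; Δ=(137.1579−148.1316)/(210.8304−125.4528)=-0.1285; B=V−Δ·S=144.0844
Node (0,0) S=144.0000: V=(p*·121.6891+(1−p*)·117.8337)/1.14=106.2617; Δ=(121.6891−117.8337)/(174.2400−103.6800)=0.0546; B=V−Δ·S=98.3936
Root portfolio cost Δ·144+B reproduces V0=106.2617.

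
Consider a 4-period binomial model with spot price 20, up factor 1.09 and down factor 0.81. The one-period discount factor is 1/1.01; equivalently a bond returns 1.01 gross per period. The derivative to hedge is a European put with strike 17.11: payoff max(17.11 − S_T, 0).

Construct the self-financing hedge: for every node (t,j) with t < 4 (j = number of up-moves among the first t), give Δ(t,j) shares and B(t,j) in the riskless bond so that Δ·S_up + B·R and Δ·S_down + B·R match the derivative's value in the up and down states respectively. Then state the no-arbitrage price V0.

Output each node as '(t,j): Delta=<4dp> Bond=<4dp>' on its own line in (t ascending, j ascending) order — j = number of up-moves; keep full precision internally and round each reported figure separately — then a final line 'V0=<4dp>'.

Since d<R<u, set p* = (R−d)/(u−d) = 0.7143; price each node as the discounted p*-expectation of its children.
Terminal values V(4,·): V(4,0)=8.5007, V(4,1)=5.5246, V(4,2)=1.5198, V(4,3)=0.0000, V(4,4)=0.0000
Node (3,0) S=10.6288: V=(p*·5.5246+(1−p*)·8.5007)/1.01=6.3118; Δ=(5.5246−8.5007)/(11.5854−8.6093)=-1.0000; B=V−Δ·S=16.9406
Node (3,1) S=14.3030: V=(p*·1.5198+(1−p*)·5.5246)/1.01=2.6376; Δ=(1.5198−5.5246)/(15.5902−11.5854)=-1.0000; B=V−Δ·S=16.9406
Node (3,2) S=19.2472: V=(p*·0.0000+(1−p*)·1.5198)/1.01=0.4299; Δ=(0.0000−1.5198)/(20.9795−15.5902)=-0.2820; B=V−Δ·S=5.8576
Node (3,3) S=25.9006: V=(p*·0.0000+(1−p*)·0.0000)/1.01=0.0000; Δ=(0.0000−0.0000)/(28.2316−20.9795)=0.0000; B=V−Δ·S=0.0000
Node (2,0) S=13.1220: V=(p*·2.6376+(1−p*)·6.3118)/1.01=3.6509; Δ=(2.6376−6.3118)/(14.3030−10.6288)=-1.0000; B=V−Δ·S=16.7729
Node (2,1) S=17.6580: V=(p*·0.4299+(1−p*)·2.6376)/1.01=1.0502; Δ=(0.4299−2.6376)/(19.2472−14.3030)=-0.4465; B=V−Δ·S=8.9348
Node (2,2) S=23.7620: V=(p*·0.0000+(1−p*)·0.4299)/1.01=0.1216; Δ=(0.0000−0.4299)/(25.9006−19.2472)=-0.0646; B=V−Δ·S=1.6570
Node (1,0) S=16.2000: V=(p*·1.0502+(1−p*)·3.6509)/1.01=1.7755; Δ=(1.0502−3.6509)/(17.6580−13.1220)=-0.5733; B=V−Δ·S=11.0636
Node (1,1) S=21.8000: V=(p*·0.1216+(1−p*)·1.0502)/1.01=0.3831; Δ=(0.1216−1.0502)/(23.7620−17.6580)=-0.1521; B=V−Δ·S=3.6994
Node (0,0) S=20.0000: V=(p*·0.3831+(1−p*)·1.7755)/1.01=0.7732; Δ=(0.3831−1.7755)/(21.8000−16.2000)=-0.2486; B=V−Δ·S=5.7460
Each (Δ,B) replicates both successor values, so the strategy is self-financing and V0 is arbitrage-free.

(0,0): Delta=-0.2486 Bond=5.7460
(1,0): Delta=-0.5733 Bond=11.0636
(1,1): Delta=-0.1521 Bond=3.6994
(2,0): Delta=-1.0000 Bond=16.7729
(2,1): Delta=-0.4465 Bond=8.9348
(2,2): Delta=-0.0646 Bond=1.6570
(3,0): Delta=-1.0000 Bond=16.9406
(3,1): Delta=-1.0000 Bond=16.9406
(3,2): Delta=-0.2820 Bond=5.8576
(3,3): Delta=0.0000 Bond=0.0000
V0=0.7732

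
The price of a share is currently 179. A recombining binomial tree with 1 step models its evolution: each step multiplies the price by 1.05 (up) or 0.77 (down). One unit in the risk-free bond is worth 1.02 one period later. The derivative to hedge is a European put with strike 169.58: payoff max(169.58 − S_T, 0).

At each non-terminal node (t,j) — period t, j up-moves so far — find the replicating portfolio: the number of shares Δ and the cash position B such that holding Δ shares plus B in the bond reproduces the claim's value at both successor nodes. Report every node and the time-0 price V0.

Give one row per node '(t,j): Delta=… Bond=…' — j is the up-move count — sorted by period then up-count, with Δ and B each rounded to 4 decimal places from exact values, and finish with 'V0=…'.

Risk-neutral probability p* = (R−d)/(u−d) = (1.02−0.77)/(1.05−0.77) = 0.8929.
Payoff layer (t=1): V(1,0)=31.7500, V(1,1)=0.0000
  t=0,j=0: stock 179.0000 → up 187.9500 (V=0.0000), down 137.8300 (V=31.7500). Price 3.3351; hedge Δ=-0.6335, bond B=116.7279.
Self-financing check: at every node Δ·S+B equals the discounted successor values.

(0,0): Delta=-0.6335 Bond=116.7279
V0=3.3351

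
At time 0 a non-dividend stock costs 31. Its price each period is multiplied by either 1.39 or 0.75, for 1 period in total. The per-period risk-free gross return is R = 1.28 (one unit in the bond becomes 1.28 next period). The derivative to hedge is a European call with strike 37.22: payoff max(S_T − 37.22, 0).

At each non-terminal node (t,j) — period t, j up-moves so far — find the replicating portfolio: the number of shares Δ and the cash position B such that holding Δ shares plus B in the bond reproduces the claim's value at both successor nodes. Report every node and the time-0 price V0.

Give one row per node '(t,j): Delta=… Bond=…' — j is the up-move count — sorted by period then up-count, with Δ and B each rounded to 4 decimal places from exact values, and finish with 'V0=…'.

The replicating-portfolio and risk-neutral prices coincide; use p* = (1.28−0.75)/(1.39−0.75) = 0.8281 for the latter.
Terminal values V(1,·): V(1,0)=0.0000, V(1,1)=5.8700
(0,0): S=31.0000. Δ = (V_up−V_dn)/(S_up−S_dn) = (5.8700−0.0000)/(43.0900−23.2500) = 0.2959. V = [p*·5.8700 + (1−p*)·0.0000]/1.28 = 3.7977. B = V − Δ·S = -5.3741.
Self-financing check: at every node Δ·S+B equals the discounted successor values.

(0,0): Delta=0.2959 Bond=-5.3741
V0=3.7977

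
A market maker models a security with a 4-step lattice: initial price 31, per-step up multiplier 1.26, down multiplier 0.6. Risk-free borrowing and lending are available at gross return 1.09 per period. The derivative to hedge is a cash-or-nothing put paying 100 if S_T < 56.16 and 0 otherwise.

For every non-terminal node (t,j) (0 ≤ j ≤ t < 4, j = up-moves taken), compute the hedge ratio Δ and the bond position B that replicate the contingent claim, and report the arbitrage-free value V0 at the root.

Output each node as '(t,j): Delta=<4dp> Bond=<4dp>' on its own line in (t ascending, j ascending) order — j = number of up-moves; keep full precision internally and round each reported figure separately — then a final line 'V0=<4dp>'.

Under the risk-neutral measure, an up-move has probability p* = (R−d)/(u−d) = 0.7424 and values discount at R = 1.09.
Payoff layer (t=4): V(4,0)=100.0000, V(4,1)=100.0000, V(4,2)=100.0000, V(4,3)=100.0000, V(4,4)=0.0000
(3,0): S=6.6960. Δ = (V_up−V_dn)/(S_up−S_dn) = (100.0000−100.0000)/(8.4370−4.0176) = 0.0000. V = [p*·100.0000 + (1−p*)·100.0000]/1.09 = 91.7431. B = V − Δ·S = 91.7431.
(3,1): S=14.0616. Δ = (V_up−V_dn)/(S_up−S_dn) = (100.0000−100.0000)/(17.7176−8.4370) = 0.0000. V = [p*·100.0000 + (1−p*)·100.0000]/1.09 = 91.7431. B = V − Δ·S = 91.7431.
(3,2): S=29.5294. Δ = (V_up−V_dn)/(S_up−S_dn) = (100.0000−100.0000)/(37.2070−17.7176) = 0.0000. V = [p*·100.0000 + (1−p*)·100.0000]/1.09 = 91.7431. B = V − Δ·S = 91.7431.
(3,3): S=62.0117. Δ = (V_up−V_dn)/(S_up−S_dn) = (0.0000−100.0000)/(78.1347−37.2070) = -2.4433. V = [p*·0.0000 + (1−p*)·100.0000]/1.09 = 23.6308. B = V − Δ·S = 175.1460.
(2,0): S=11.1600. Δ = (V_up−V_dn)/(S_up−S_dn) = (91.7431−91.7431)/(14.0616−6.6960) = 0.0000. V = [p*·91.7431 + (1−p*)·91.7431]/1.09 = 84.1680. B = V − Δ·S = 84.1680.
(2,1): S=23.4360. Δ = (V_up−V_dn)/(S_up−S_dn) = (91.7431−91.7431)/(29.5294−14.0616) = 0.0000. V = [p*·91.7431 + (1−p*)·91.7431]/1.09 = 84.1680. B = V − Δ·S = 84.1680.
(2,2): S=49.2156. Δ = (V_up−V_dn)/(S_up−S_dn) = (23.6308−91.7431)/(62.0117−29.5294) = -2.0969. V = [p*·23.6308 + (1−p*)·91.7431]/1.09 = 37.7751. B = V − Δ·S = 140.9756.
(1,0): S=18.6000. Δ = (V_up−V_dn)/(S_up−S_dn) = (84.1680−84.1680)/(23.4360−11.1600) = 0.0000. V = [p*·84.1680 + (1−p*)·84.1680]/1.09 = 77.2183. B = V − Δ·S = 77.2183.
(1,1): S=39.0600. Δ = (V_up−V_dn)/(S_up−S_dn) = (37.7751−84.1680)/(49.2156−23.4360) = -1.7996. V = [p*·37.7751 + (1−p*)·84.1680]/1.09 = 45.6191. B = V − Δ·S = 115.9113.
(0,0): S=31.0000. Δ = (V_up−V_dn)/(S_up−S_dn) = (45.6191−77.2183)/(39.0600−18.6000) = -1.5444. V = [p*·45.6191 + (1−p*)·77.2183]/1.09 = 49.3195. B = V − Δ·S = 97.1972.
Root portfolio cost Δ·31+B reproduces V0=49.3195.

(0,0): Delta=-1.5444 Bond=97.1972
(1,0): Delta=0.0000 Bond=77.2183
(1,1): Delta=-1.7996 Bond=115.9113
(2,0): Delta=0.0000 Bond=84.1680
(2,1): Delta=0.0000 Bond=84.1680
(2,2): Delta=-2.0969 Bond=140.9756
(3,0): Delta=0.0000 Bond=91.7431
(3,1): Delta=0.0000 Bond=91.7431
(3,2): Delta=0.0000 Bond=91.7431
(3,3): Delta=-2.4433 Bond=175.1460
V0=49.3195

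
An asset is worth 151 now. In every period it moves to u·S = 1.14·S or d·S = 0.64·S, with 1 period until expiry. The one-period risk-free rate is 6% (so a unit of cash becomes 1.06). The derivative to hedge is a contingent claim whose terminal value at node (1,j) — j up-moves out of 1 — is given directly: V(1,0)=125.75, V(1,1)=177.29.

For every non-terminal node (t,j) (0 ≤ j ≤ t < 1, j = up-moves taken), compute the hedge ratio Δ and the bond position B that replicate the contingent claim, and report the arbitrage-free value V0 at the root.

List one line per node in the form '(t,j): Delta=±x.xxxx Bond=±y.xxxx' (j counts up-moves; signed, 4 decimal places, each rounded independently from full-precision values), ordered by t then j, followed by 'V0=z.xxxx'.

Risk-neutral probability p* = (R−d)/(u−d) = (1.06−0.64)/(1.14−0.64) = 0.8400.
Payoff layer (t=1): V(1,0)=125.7500, V(1,1)=177.2900
Node (0,0) S=151.0000: V=(p*·177.2900+(1−p*)·125.7500)/1.06=159.4751; Δ=(177.2900−125.7500)/(172.1400−96.6400)=0.6826; B=V−Δ·S=56.3951
Check: Δ(0,0)·S0 + B(0,0) = 159.4751 = V0.

(0,0): Delta=0.6826 Bond=56.3951
V0=159.4751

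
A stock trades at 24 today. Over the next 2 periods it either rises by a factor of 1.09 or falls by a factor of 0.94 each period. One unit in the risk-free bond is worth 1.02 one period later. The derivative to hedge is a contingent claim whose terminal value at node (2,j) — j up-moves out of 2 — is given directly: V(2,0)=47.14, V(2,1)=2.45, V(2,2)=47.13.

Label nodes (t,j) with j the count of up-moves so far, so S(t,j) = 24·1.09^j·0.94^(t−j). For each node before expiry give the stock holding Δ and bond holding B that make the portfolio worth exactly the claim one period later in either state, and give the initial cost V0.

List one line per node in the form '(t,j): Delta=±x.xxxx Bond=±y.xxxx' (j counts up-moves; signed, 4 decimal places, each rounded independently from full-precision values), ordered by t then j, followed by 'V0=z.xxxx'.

Risk-neutral probability p* = (R−d)/(u−d) = (1.02−0.94)/(1.09−0.94) = 0.5333.
Payoff layer (t=2): V(2,0)=47.1400, V(2,1)=2.4500, V(2,2)=47.1300
(1,0): S=22.5600. Δ = (V_up−V_dn)/(S_up−S_dn) = (2.4500−47.1400)/(24.5904−21.2064) = -13.2063. V = [p*·2.4500 + (1−p*)·47.1400]/1.02 = 22.8484. B = V − Δ·S = 320.7817.
(1,1): S=26.1600. Δ = (V_up−V_dn)/(S_up−S_dn) = (47.1300−2.4500)/(28.5144−24.5904) = 11.3863. V = [p*·47.1300 + (1−p*)·2.4500]/1.02 = 25.7641. B = V − Δ·S = -272.1026.
(0,0): S=24.0000. Δ = (V_up−V_dn)/(S_up−S_dn) = (25.7641−22.8484)/(26.1600−22.5600) = 0.8099. V = [p*·25.7641 + (1−p*)·22.8484]/1.02 = 23.9249. B = V − Δ·S = 4.4870.
The time-0 hedge costs 23.9249, which is the no-arbitrage price.

(0,0): Delta=0.8099 Bond=4.4870
(1,0): Delta=-13.2063 Bond=320.7817
(1,1): Delta=11.3863 Bond=-272.1026
V0=23.9249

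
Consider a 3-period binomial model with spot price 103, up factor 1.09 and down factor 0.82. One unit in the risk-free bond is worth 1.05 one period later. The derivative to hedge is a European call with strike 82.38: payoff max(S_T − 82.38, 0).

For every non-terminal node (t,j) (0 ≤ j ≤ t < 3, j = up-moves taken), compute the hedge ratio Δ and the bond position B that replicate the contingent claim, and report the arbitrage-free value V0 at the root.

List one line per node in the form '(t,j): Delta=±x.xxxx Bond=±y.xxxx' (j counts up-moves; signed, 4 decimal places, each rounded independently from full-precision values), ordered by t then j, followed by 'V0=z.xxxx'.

Risk-neutral probability p* = (R−d)/(u−d) = (1.05−0.82)/(1.09−0.82) = 0.8519.
At expiry t=3: V(3,0)=0.0000, V(3,1)=0.0000, V(3,2)=17.9669, V(3,3)=51.0080
Node (2,0) S=69.2572: V=(p*·0.0000+(1−p*)·0.0000)/1.05=0.0000; Δ=(0.0000−0.0000)/(75.4903−56.7909)=0.0000; B=V−Δ·S=0.0000
Node (2,1) S=92.0614: V=(p*·17.9669+(1−p*)·0.0000)/1.05=14.5763; Δ=(17.9669−0.0000)/(100.3469−75.4903)=0.7228; B=V−Δ·S=-51.9678
Node (2,2) S=122.3743: V=(p*·51.0080+(1−p*)·17.9669)/1.05=43.9172; Δ=(51.0080−17.9669)/(133.3880−100.3469)=1.0000; B=V−Δ·S=-78.4571
Node (1,0) S=84.4600: V=(p*·14.5763+(1−p*)·0.0000)/1.05=11.8256; Δ=(14.5763−0.0000)/(92.0614−69.2572)=0.6392; B=V−Δ·S=-42.1608
Node (1,1) S=112.2700: V=(p*·43.9172+(1−p*)·14.5763)/1.05=37.6861; Δ=(43.9172−14.5763)/(122.3743−92.0614)=0.9679; B=V−Δ·S=-70.9836
Node (0,0) S=103.0000: V=(p*·37.6861+(1−p*)·11.8256)/1.05=32.2427; Δ=(37.6861−11.8256)/(112.2700−84.4600)=0.9299; B=V−Δ·S=-63.5367
Check: Δ(0,0)·S0 + B(0,0) = 32.2427 = V0.

(0,0): Delta=0.9299 Bond=-63.5367
(1,0): Delta=0.6392 Bond=-42.1608
(1,1): Delta=0.9679 Bond=-70.9836
(2,0): Delta=0.0000 Bond=0.0000
(2,1): Delta=0.7228 Bond=-51.9678
(2,2): Delta=1.0000 Bond=-78.4571
V0=32.2427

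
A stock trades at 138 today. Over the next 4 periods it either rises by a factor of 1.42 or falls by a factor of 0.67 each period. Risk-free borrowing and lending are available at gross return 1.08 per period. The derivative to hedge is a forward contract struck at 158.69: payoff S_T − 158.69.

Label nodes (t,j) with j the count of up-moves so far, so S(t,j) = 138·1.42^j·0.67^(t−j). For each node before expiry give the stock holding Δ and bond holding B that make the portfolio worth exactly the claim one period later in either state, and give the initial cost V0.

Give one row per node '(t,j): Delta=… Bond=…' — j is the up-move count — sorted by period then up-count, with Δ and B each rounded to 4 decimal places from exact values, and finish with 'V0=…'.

(0,0): Delta=1.0000 Bond=-116.6419
(1,0): Delta=1.0000 Bond=-125.9732
(1,1): Delta=1.0000 Bond=-125.9732
(2,0): Delta=1.0000 Bond=-136.0511
(2,1): Delta=1.0000 Bond=-136.0511
(2,2): Delta=1.0000 Bond=-136.0511
(3,0): Delta=1.0000 Bond=-146.9352
(3,1): Delta=1.0000 Bond=-146.9352
(3,2): Delta=1.0000 Bond=-146.9352
(3,3): Delta=1.0000 Bond=-146.9352
V0=21.3581

No-arbitrage ⇒ martingale measure with p* = (R−d)/(u−d) = 0.5467.
Terminal values V(4,·): V(4,0)=-130.8815, V(4,1)=-99.7525, V(4,2)=-33.7776, V(4,3)=106.0496, V(4,4)=402.3999
(3,0): S=41.5053. Δ = (V_up−V_dn)/(S_up−S_dn) = (-99.7525−-130.8815)/(58.9375−27.8085) = 1.0000. V = [p*·-99.7525 + (1−p*)·-130.8815]/1.08 = -105.4299. B = V − Δ·S = -146.9352.
(3,1): S=87.9664. Δ = (V_up−V_dn)/(S_up−S_dn) = (-33.7776−-99.7525)/(124.9124−58.9375) = 1.0000. V = [p*·-33.7776 + (1−p*)·-99.7525]/1.08 = -58.9687. B = V − Δ·S = -146.9352.
(3,2): S=186.4363. Δ = (V_up−V_dn)/(S_up−S_dn) = (106.0496−-33.7776)/(264.7396−124.9124) = 1.0000. V = [p*·106.0496 + (1−p*)·-33.7776]/1.08 = 39.5012. B = V − Δ·S = -146.9352.
(3,3): S=395.1337. Δ = (V_up−V_dn)/(S_up−S_dn) = (402.3999−106.0496)/(561.0899−264.7396) = 1.0000. V = [p*·402.3999 + (1−p*)·106.0496]/1.08 = 248.1986. B = V − Δ·S = -146.9352.
(2,0): S=61.9482. Δ = (V_up−V_dn)/(S_up−S_dn) = (-58.9687−-105.4299)/(87.9664−41.5053) = 1.0000. V = [p*·-58.9687 + (1−p*)·-105.4299]/1.08 = -74.1029. B = V − Δ·S = -136.0511.
(2,1): S=131.2932. Δ = (V_up−V_dn)/(S_up−S_dn) = (39.5012−-58.9687)/(186.4363−87.9664) = 1.0000. V = [p*·39.5012 + (1−p*)·-58.9687]/1.08 = -4.7579. B = V − Δ·S = -136.0511.
(2,2): S=278.2632. Δ = (V_up−V_dn)/(S_up−S_dn) = (248.1986−39.5012)/(395.1337−186.4363) = 1.0000. V = [p*·248.1986 + (1−p*)·39.5012]/1.08 = 142.2121. B = V − Δ·S = -136.0511.
(1,0): S=92.4600. Δ = (V_up−V_dn)/(S_up−S_dn) = (-4.7579−-74.1029)/(131.2932−61.9482) = 1.0000. V = [p*·-4.7579 + (1−p*)·-74.1029]/1.08 = -33.5132. B = V − Δ·S = -125.9732.
(1,1): S=195.9600. Δ = (V_up−V_dn)/(S_up−S_dn) = (142.2121−-4.7579)/(278.2632−131.2932) = 1.0000. V = [p*·142.2121 + (1−p*)·-4.7579]/1.08 = 69.9868. B = V − Δ·S = -125.9732.
(0,0): S=138.0000. Δ = (V_up−V_dn)/(S_up−S_dn) = (69.9868−-33.5132)/(195.9600−92.4600) = 1.0000. V = [p*·69.9868 + (1−p*)·-33.5132]/1.08 = 21.3581. B = V − Δ·S = -116.6419.
Check: Δ(0,0)·S0 + B(0,0) = 21.3581 = V0.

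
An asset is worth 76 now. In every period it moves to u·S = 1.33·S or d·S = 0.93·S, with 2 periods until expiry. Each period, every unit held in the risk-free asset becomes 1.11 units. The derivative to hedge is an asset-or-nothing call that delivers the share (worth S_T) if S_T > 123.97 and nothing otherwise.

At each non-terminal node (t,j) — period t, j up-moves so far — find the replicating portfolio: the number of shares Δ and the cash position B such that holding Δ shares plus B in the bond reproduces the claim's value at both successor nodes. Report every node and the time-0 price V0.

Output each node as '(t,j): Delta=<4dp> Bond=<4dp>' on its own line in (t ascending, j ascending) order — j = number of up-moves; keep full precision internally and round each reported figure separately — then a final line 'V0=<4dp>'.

Under the risk-neutral measure, an up-move has probability p* = (R−d)/(u−d) = 0.4500 and values discount at R = 1.11.
Terminal payoffs: V(2,0)=0.0000, V(2,1)=0.0000, V(2,2)=134.4364
Node (1,0) S=70.6800: V=(p*·0.0000+(1−p*)·0.0000)/1.11=0.0000; Δ=(0.0000−0.0000)/(94.0044−65.7324)=0.0000; B=V−Δ·S=0.0000
Node (1,1) S=101.0800: V=(p*·134.4364+(1−p*)·0.0000)/1.11=54.5012; Δ=(134.4364−0.0000)/(134.4364−94.0044)=3.3250; B=V−Δ·S=-281.5898
Node (0,0) S=76.0000: V=(p*·54.5012+(1−p*)·0.0000)/1.11=22.0951; Δ=(54.5012−0.0000)/(101.0800−70.6800)=1.7928; B=V−Δ·S=-114.1580
The time-0 hedge costs 22.0951, which is the no-arbitrage price.

(0,0): Delta=1.7928 Bond=-114.1580
(1,0): Delta=0.0000 Bond=0.0000
(1,1): Delta=3.3250 Bond=-281.5898
V0=22.0951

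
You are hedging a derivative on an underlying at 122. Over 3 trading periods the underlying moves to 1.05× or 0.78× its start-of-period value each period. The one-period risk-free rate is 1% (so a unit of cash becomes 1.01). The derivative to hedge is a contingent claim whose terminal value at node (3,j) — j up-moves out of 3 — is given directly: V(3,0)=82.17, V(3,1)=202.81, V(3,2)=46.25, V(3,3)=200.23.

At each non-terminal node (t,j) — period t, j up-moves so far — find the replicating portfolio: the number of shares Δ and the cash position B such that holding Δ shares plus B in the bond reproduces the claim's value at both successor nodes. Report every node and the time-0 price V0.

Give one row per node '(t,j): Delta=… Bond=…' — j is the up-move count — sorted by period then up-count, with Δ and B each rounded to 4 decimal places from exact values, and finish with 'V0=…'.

(0,0): Delta=2.2281 Bond=-125.9152
(1,0): Delta=-4.4506 Bond=508.3666
(1,1): Delta=3.0909 Bond=-237.7032
(2,0): Delta=6.0198 Bond=-263.7085
(2,1): Delta=-5.8033 Bond=648.6084
(2,2): Delta=4.2400 Bond=-394.6348
V0=145.9093

No-arbitrage ⇒ martingale measure with p* = (R−d)/(u−d) = 0.8519.
Terminal payoffs: V(3,0)=82.1700, V(3,1)=202.8100, V(3,2)=46.2500, V(3,3)=200.2300
  t=2,j=0: stock 74.2248 → up 77.9360 (V=202.8100), down 57.8953 (V=82.1700). Price 183.1063; hedge Δ=6.0198, bond B=-263.7085.
  t=2,j=1: stock 99.9180 → up 104.9139 (V=46.2500), down 77.9360 (V=202.8100). Price 68.7565; hedge Δ=-5.8033, bond B=648.6084.
  t=2,j=2: stock 134.5050 → up 141.2303 (V=200.2300), down 104.9139 (V=46.2500). Price 175.6615; hedge Δ=4.2400, bond B=-394.6348.
  t=1,j=0: stock 95.1600 → up 99.9180 (V=68.7565), down 74.2248 (V=183.1063). Price 84.8487; hedge Δ=-4.4506, bond B=508.3666.
  t=1,j=1: stock 128.1000 → up 134.5050 (V=175.6615), down 99.9180 (V=68.7565). Price 158.2413; hedge Δ=3.0909, bond B=-237.7032.
  t=0,j=0: stock 122.0000 → up 128.1000 (V=158.2413), down 95.1600 (V=84.8487). Price 145.9093; hedge Δ=2.2281, bond B=-125.9152.
Check: Δ(0,0)·S0 + B(0,0) = 145.9093 = V0.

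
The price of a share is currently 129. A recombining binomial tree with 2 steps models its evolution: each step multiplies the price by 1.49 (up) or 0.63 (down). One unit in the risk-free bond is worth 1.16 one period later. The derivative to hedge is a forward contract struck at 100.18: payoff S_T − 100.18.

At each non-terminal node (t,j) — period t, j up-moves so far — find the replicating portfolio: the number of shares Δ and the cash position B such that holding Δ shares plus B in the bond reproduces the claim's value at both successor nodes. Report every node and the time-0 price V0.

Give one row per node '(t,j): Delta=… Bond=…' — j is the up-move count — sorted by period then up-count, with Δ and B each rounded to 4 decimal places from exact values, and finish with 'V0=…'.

No-arbitrage ⇒ martingale measure with p* = (R−d)/(u−d) = 0.6163.
Payoff layer (t=2): V(2,0)=-48.9799, V(2,1)=20.9123, V(2,2)=186.2129
(1,0): S=81.2700. Δ = (V_up−V_dn)/(S_up−S_dn) = (20.9123−-48.9799)/(121.0923−51.2001) = 1.0000. V = [p*·20.9123 + (1−p*)·-48.9799]/1.16 = -5.0921. B = V − Δ·S = -86.3621.
(1,1): S=192.2100. Δ = (V_up−V_dn)/(S_up−S_dn) = (186.2129−20.9123)/(286.3929−121.0923) = 1.0000. V = [p*·186.2129 + (1−p*)·20.9123]/1.16 = 105.8479. B = V − Δ·S = -86.3621.
(0,0): S=129.0000. Δ = (V_up−V_dn)/(S_up−S_dn) = (105.8479−-5.0921)/(192.2100−81.2700) = 1.0000. V = [p*·105.8479 + (1−p*)·-5.0921]/1.16 = 54.5499. B = V − Δ·S = -74.4501.
The time-0 hedge costs 54.5499, which is the no-arbitrage price.

(0,0): Delta=1.0000 Bond=-74.4501
(1,0): Delta=1.0000 Bond=-86.3621
(1,1): Delta=1.0000 Bond=-86.3621
V0=54.5499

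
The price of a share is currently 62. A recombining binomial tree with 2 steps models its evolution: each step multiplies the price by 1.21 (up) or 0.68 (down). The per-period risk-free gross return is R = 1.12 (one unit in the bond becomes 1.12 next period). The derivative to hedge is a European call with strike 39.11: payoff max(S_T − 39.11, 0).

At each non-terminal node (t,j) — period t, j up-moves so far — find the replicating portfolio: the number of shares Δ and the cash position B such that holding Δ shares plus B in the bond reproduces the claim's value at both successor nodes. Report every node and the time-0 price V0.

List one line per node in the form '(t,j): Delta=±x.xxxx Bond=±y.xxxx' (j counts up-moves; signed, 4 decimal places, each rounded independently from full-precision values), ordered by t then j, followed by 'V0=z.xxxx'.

(0,0): Delta=0.9518 Bond=-27.9513
(1,0): Delta=0.5327 Bond=-13.6362
(1,1): Delta=1.0000 Bond=-34.9196
V0=31.0618

The replicating-portfolio and risk-neutral prices coincide; use p* = (1.12−0.68)/(1.21−0.68) = 0.8302 for the latter.
At expiry t=2: V(2,0)=0.0000, V(2,1)=11.9036, V(2,2)=51.6642
Node (1,0) S=42.1600: V=(p*·11.9036+(1−p*)·0.0000)/1.12=8.8234; Δ=(11.9036−0.0000)/(51.0136−28.6688)=0.5327; B=V−Δ·S=-13.6362
Node (1,1) S=75.0200: V=(p*·51.6642+(1−p*)·11.9036)/1.12=40.1004; Δ=(51.6642−11.9036)/(90.7742−51.0136)=1.0000; B=V−Δ·S=-34.9196
Node (0,0) S=62.0000: V=(p*·40.1004+(1−p*)·8.8234)/1.12=31.0618; Δ=(40.1004−8.8234)/(75.0200−42.1600)=0.9518; B=V−Δ·S=-27.9513
Check: Δ(0,0)·S0 + B(0,0) = 31.0618 = V0.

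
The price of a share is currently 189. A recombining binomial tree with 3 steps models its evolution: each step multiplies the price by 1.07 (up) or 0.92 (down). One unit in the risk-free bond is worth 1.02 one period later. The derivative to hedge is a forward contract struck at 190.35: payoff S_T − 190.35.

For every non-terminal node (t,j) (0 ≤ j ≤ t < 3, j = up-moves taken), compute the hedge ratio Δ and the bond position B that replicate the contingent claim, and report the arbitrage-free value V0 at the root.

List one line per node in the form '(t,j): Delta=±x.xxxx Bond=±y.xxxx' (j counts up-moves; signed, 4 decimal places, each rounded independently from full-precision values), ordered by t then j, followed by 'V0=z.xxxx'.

(0,0): Delta=1.0000 Bond=-179.3711
(1,0): Delta=1.0000 Bond=-182.9585
(1,1): Delta=1.0000 Bond=-182.9585
(2,0): Delta=1.0000 Bond=-186.6176
(2,1): Delta=1.0000 Bond=-186.6176
(2,2): Delta=1.0000 Bond=-186.6176
V0=9.6289

The replicating-portfolio and risk-neutral prices coincide; use p* = (1.02−0.92)/(1.07−0.92) = 0.6667 for the latter.
Payoff layer (t=3): V(3,0)=-43.1780, V(3,1)=-19.1825, V(3,2)=8.7252, V(3,3)=41.1831
Node (2,0) S=159.9696: V=(p*·-19.1825+(1−p*)·-43.1780)/1.02=-26.6480; Δ=(-19.1825−-43.1780)/(171.1675−147.1720)=1.0000; B=V−Δ·S=-186.6176
Node (2,1) S=186.0516: V=(p*·8.7252+(1−p*)·-19.1825)/1.02=-0.5660; Δ=(8.7252−-19.1825)/(199.0752−171.1675)=1.0000; B=V−Δ·S=-186.6176
Node (2,2) S=216.3861: V=(p*·41.1831+(1−p*)·8.7252)/1.02=29.7685; Δ=(41.1831−8.7252)/(231.5331−199.0752)=1.0000; B=V−Δ·S=-186.6176
Node (1,0) S=173.8800: V=(p*·-0.5660+(1−p*)·-26.6480)/1.02=-9.0785; Δ=(-0.5660−-26.6480)/(186.0516−159.9696)=1.0000; B=V−Δ·S=-182.9585
Node (1,1) S=202.2300: V=(p*·29.7685+(1−p*)·-0.5660)/1.02=19.2715; Δ=(29.7685−-0.5660)/(216.3861−186.0516)=1.0000; B=V−Δ·S=-182.9585
Node (0,0) S=189.0000: V=(p*·19.2715+(1−p*)·-9.0785)/1.02=9.6289; Δ=(19.2715−-9.0785)/(202.2300−173.8800)=1.0000; B=V−Δ·S=-179.3711
Root portfolio cost Δ·189+B reproduces V0=9.6289.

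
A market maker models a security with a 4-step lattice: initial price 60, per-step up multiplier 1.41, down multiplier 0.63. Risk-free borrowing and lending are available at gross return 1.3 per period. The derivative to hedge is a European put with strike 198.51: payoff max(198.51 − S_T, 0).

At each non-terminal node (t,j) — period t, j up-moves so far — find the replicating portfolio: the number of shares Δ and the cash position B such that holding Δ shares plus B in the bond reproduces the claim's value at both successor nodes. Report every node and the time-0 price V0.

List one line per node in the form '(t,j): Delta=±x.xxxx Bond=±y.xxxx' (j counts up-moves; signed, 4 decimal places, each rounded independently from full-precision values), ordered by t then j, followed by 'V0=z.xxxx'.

The replicating-portfolio and risk-neutral prices coincide; use p* = (1.3−0.63)/(1.41−0.63) = 0.8590 for the latter.
Terminal payoffs: V(4,0)=189.0582, V(4,1)=177.3560, V(4,2)=151.1654, V(4,3)=92.5482, V(4,4)=0.0000
(3,0): S=15.0028. Δ = (V_up−V_dn)/(S_up−S_dn) = (177.3560−189.0582)/(21.1540−9.4518) = -1.0000. V = [p*·177.3560 + (1−p*)·189.0582]/1.3 = 137.6972. B = V − Δ·S = 152.7000.
(3,1): S=33.5777. Δ = (V_up−V_dn)/(S_up−S_dn) = (151.1654−177.3560)/(47.3446−21.1540) = -1.0000. V = [p*·151.1654 + (1−p*)·177.3560]/1.3 = 119.1223. B = V − Δ·S = 152.7000.
(3,2): S=75.1502. Δ = (V_up−V_dn)/(S_up−S_dn) = (92.5482−151.1654)/(105.9618−47.3446) = -1.0000. V = [p*·92.5482 + (1−p*)·151.1654]/1.3 = 77.5498. B = V − Δ·S = 152.7000.
(3,3): S=168.1933. Δ = (V_up−V_dn)/(S_up−S_dn) = (0.0000−92.5482)/(237.1525−105.9618) = -0.7054. V = [p*·0.0000 + (1−p*)·92.5482]/1.3 = 10.0398. B = V − Δ·S = 128.6913.
(2,0): S=23.8140. Δ = (V_up−V_dn)/(S_up−S_dn) = (119.1223−137.6972)/(33.5777−15.0028) = -1.0000. V = [p*·119.1223 + (1−p*)·137.6972]/1.3 = 93.6475. B = V − Δ·S = 117.4615.
(2,1): S=53.2980. Δ = (V_up−V_dn)/(S_up−S_dn) = (77.5498−119.1223)/(75.1502−33.5777) = -1.0000. V = [p*·77.5498 + (1−p*)·119.1223]/1.3 = 64.1635. B = V − Δ·S = 117.4615.
(2,2): S=119.2860. Δ = (V_up−V_dn)/(S_up−S_dn) = (10.0398−77.5498)/(168.1933−75.1502) = -0.7256. V = [p*·10.0398 + (1−p*)·77.5498]/1.3 = 15.0465. B = V − Δ·S = 101.5978.
(1,0): S=37.8000. Δ = (V_up−V_dn)/(S_up−S_dn) = (64.1635−93.6475)/(53.2980−23.8140) = -1.0000. V = [p*·64.1635 + (1−p*)·93.6475]/1.3 = 52.5550. B = V − Δ·S = 90.3550.
(1,1): S=84.6000. Δ = (V_up−V_dn)/(S_up−S_dn) = (15.0465−64.1635)/(119.2860−53.2980) = -0.7443. V = [p*·15.0465 + (1−p*)·64.1635]/1.3 = 16.9025. B = V − Δ·S = 79.8731.
(0,0): S=60.0000. Δ = (V_up−V_dn)/(S_up−S_dn) = (16.9025−52.5550)/(84.6000−37.8000) = -0.7618. V = [p*·16.9025 + (1−p*)·52.5550]/1.3 = 16.8695. B = V − Δ·S = 62.5779.
The time-0 hedge costs 16.8695, which is the no-arbitrage price.

(0,0): Delta=-0.7618 Bond=62.5779
(1,0): Delta=-1.0000 Bond=90.3550
(1,1): Delta=-0.7443 Bond=79.8731
(2,0): Delta=-1.0000 Bond=117.4615
(2,1): Delta=-1.0000 Bond=117.4615
(2,2): Delta=-0.7256 Bond=101.5978
(3,0): Delta=-1.0000 Bond=152.7000
(3,1): Delta=-1.0000 Bond=152.7000
(3,2): Delta=-1.0000 Bond=152.7000
(3,3): Delta=-0.7054 Bond=128.6913
V0=16.8695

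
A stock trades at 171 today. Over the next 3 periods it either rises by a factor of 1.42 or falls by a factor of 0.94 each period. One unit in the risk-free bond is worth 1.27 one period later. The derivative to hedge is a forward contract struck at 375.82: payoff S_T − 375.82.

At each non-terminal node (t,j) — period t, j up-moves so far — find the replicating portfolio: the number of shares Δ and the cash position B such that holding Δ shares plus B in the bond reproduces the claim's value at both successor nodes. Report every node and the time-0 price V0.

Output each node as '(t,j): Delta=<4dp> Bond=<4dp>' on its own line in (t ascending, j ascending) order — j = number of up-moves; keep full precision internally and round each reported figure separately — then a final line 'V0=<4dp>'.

(0,0): Delta=1.0000 Bond=-183.4715
(1,0): Delta=1.0000 Bond=-233.0089
(1,1): Delta=1.0000 Bond=-233.0089
(2,0): Delta=1.0000 Bond=-295.9213
(2,1): Delta=1.0000 Bond=-295.9213
(2,2): Delta=1.0000 Bond=-295.9213
V0=-12.4715

No-arbitrage ⇒ martingale measure with p* = (R−d)/(u−d) = 0.6875.
Terminal values V(3,·): V(3,0)=-233.7901, V(3,1)=-161.2642, V(3,2)=-51.7039, V(3,3)=113.8022
Node (2,0) S=151.0956: V=(p*·-161.2642+(1−p*)·-233.7901)/1.27=-144.8257; Δ=(-161.2642−-233.7901)/(214.5558−142.0299)=1.0000; B=V−Δ·S=-295.9213
Node (2,1) S=228.2508: V=(p*·-51.7039+(1−p*)·-161.2642)/1.27=-67.6705; Δ=(-51.7039−-161.2642)/(324.1161−214.5558)=1.0000; B=V−Δ·S=-295.9213
Node (2,2) S=344.8044: V=(p*·113.8022+(1−p*)·-51.7039)/1.27=48.8831; Δ=(113.8022−-51.7039)/(489.6222−324.1161)=1.0000; B=V−Δ·S=-295.9213
Node (1,0) S=160.7400: V=(p*·-67.6705+(1−p*)·-144.8257)/1.27=-72.2689; Δ=(-67.6705−-144.8257)/(228.2508−151.0956)=1.0000; B=V−Δ·S=-233.0089
Node (1,1) S=242.8200: V=(p*·48.8831+(1−p*)·-67.6705)/1.27=9.8111; Δ=(48.8831−-67.6705)/(344.8044−228.2508)=1.0000; B=V−Δ·S=-233.0089
Node (0,0) S=171.0000: V=(p*·9.8111+(1−p*)·-72.2689)/1.27=-12.4715; Δ=(9.8111−-72.2689)/(242.8200−160.7400)=1.0000; B=V−Δ·S=-183.4715
Self-financing check: at every node Δ·S+B equals the discounted successor values.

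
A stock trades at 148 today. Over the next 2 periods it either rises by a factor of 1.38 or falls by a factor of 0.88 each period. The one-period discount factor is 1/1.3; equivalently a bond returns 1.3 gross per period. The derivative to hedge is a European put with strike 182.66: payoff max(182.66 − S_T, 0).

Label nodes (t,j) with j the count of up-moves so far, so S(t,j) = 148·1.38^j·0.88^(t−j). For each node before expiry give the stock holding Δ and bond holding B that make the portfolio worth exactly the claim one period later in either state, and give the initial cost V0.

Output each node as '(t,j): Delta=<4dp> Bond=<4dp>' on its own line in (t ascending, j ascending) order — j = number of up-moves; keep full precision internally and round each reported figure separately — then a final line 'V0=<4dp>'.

Since d<R<u, set p* = (R−d)/(u−d) = 0.8400; price each node as the discounted p*-expectation of its children.
Payoff layer (t=2): V(2,0)=68.0488, V(2,1)=2.9288, V(2,2)=0.0000
(1,0): S=130.2400. Δ = (V_up−V_dn)/(S_up−S_dn) = (2.9288−68.0488)/(179.7312−114.6112) = -1.0000. V = [p*·2.9288 + (1−p*)·68.0488]/1.3 = 10.2677. B = V − Δ·S = 140.5077.
(1,1): S=204.2400. Δ = (V_up−V_dn)/(S_up−S_dn) = (0.0000−2.9288)/(281.8512−179.7312) = -0.0287. V = [p*·0.0000 + (1−p*)·2.9288]/1.3 = 0.3605. B = V − Δ·S = 6.2181.
(0,0): S=148.0000. Δ = (V_up−V_dn)/(S_up−S_dn) = (0.3605−10.2677)/(204.2400−130.2400) = -0.1339. V = [p*·0.3605 + (1−p*)·10.2677]/1.3 = 1.4966. B = V − Δ·S = 21.3111.
The time-0 hedge costs 1.4966, which is the no-arbitrage price.

(0,0): Delta=-0.1339 Bond=21.3111
(1,0): Delta=-1.0000 Bond=140.5077
(1,1): Delta=-0.0287 Bond=6.2181
V0=1.4966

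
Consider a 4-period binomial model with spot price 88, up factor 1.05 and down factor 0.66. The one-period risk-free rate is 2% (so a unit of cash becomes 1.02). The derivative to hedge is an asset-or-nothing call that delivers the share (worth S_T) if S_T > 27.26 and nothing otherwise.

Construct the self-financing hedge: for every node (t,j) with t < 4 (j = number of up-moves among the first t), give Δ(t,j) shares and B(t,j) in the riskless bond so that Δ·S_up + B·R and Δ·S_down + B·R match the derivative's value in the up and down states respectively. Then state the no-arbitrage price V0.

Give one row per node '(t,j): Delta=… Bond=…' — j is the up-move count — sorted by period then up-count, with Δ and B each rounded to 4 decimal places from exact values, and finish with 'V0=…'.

No-arbitrage ⇒ martingale measure with p* = (R−d)/(u−d) = 0.9231.
Terminal values V(4,·): V(4,0)=0.0000, V(4,1)=0.0000, V(4,2)=42.2619, V(4,3)=67.2349, V(4,4)=106.9646
  t=3,j=0: stock 25.2996 → up 26.5646 (V=0.0000), down 16.6978 (V=0.0000). Price 0.0000; hedge Δ=0.0000, bond B=0.0000.
  t=3,j=1: stock 40.2494 → up 42.2619 (V=42.2619), down 26.5646 (V=0.0000). Price 38.2461; hedge Δ=2.6923, bond B=-70.1178.
  t=3,j=2: stock 64.0332 → up 67.2349 (V=67.2349), down 42.2619 (V=42.2619). Price 64.0332; hedge Δ=1.0000, bond B=0.0000.
  t=3,j=3: stock 101.8710 → up 106.9646 (V=106.9646), down 67.2349 (V=67.2349). Price 101.8710; hedge Δ=1.0000, bond B=0.0000.
  t=2,j=0: stock 38.3328 → up 40.2494 (V=38.2461), down 25.2996 (V=0.0000). Price 34.6118; hedge Δ=2.5583, bond B=-63.4550.
  t=2,j=1: stock 60.9840 → up 64.0332 (V=64.0332), down 40.2494 (V=38.2461). Price 60.8329; hedge Δ=1.0842, bond B=-5.2879.
  t=2,j=2: stock 97.0200 → up 101.8710 (V=101.8710), down 64.0332 (V=64.0332). Price 97.0200; hedge Δ=1.0000, bond B=0.0000.
  t=1,j=0: stock 58.0800 → up 60.9840 (V=60.8329), down 38.3328 (V=34.6118). Price 57.6627; hedge Δ=1.1576, bond B=-9.5709.
  t=1,j=1: stock 92.4000 → up 97.0200 (V=97.0200), down 60.9840 (V=60.8329). Price 92.3886; hedge Δ=1.0042, bond B=-0.3988.
  t=0,j=0: stock 88.0000 → up 92.4000 (V=92.3886), down 58.0800 (V=57.6627). Price 87.9582; hedge Δ=1.0118, bond B=-1.0827.
Root portfolio cost Δ·88+B reproduces V0=87.9582.

(0,0): Delta=1.0118 Bond=-1.0827
(1,0): Delta=1.1576 Bond=-9.5709
(1,1): Delta=1.0042 Bond=-0.3988
(2,0): Delta=2.5583 Bond=-63.4550
(2,1): Delta=1.0842 Bond=-5.2879
(2,2): Delta=1.0000 Bond=0.0000
(3,0): Delta=0.0000 Bond=0.0000
(3,1): Delta=2.6923 Bond=-70.1178
(3,2): Delta=1.0000 Bond=0.0000
(3,3): Delta=1.0000 Bond=0.0000
V0=87.9582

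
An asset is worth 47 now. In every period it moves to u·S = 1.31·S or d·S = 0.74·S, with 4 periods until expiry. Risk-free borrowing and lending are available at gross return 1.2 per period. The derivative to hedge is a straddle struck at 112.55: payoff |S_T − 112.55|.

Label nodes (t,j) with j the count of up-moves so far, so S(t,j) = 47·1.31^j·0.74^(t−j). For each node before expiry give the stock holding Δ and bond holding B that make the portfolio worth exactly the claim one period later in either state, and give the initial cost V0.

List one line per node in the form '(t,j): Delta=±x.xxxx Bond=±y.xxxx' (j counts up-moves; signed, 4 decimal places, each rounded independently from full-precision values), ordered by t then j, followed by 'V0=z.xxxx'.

Since d<R<u, set p* = (R−d)/(u−d) = 0.8070; price each node as the discounted p*-expectation of its children.
Payoff layer (t=4): V(4,0)=98.4563, V(4,1)=87.6004, V(4,2)=68.3824, V(4,3)=34.3614, V(4,4)=25.8650
Node (3,0) S=19.0455: V=(p*·87.6004+(1−p*)·98.4563)/1.2=74.7461; Δ=(87.6004−98.4563)/(24.9496−14.0937)=-1.0000; B=V−Δ·S=93.7917
Node (3,1) S=33.7157: V=(p*·68.3824+(1−p*)·87.6004)/1.2=60.0759; Δ=(68.3824−87.6004)/(44.1676−24.9496)=-1.0000; B=V−Δ·S=93.7917
Node (3,2) S=59.6860: V=(p*·34.3614+(1−p*)·68.3824)/1.2=34.1057; Δ=(34.3614−68.3824)/(78.1886−44.1676)=-1.0000; B=V−Δ·S=93.7917
Node (3,3) S=105.6603: V=(p*·25.8650+(1−p*)·34.3614)/1.2=22.9205; Δ=(25.8650−34.3614)/(138.4150−78.1886)=-0.1411; B=V−Δ·S=37.8265
Node (2,0) S=25.7372: V=(p*·60.0759+(1−p*)·74.7461)/1.2=52.4225; Δ=(60.0759−74.7461)/(33.7157−19.0455)=-1.0000; B=V−Δ·S=78.1597
Node (2,1) S=45.5618: V=(p*·34.1057+(1−p*)·60.0759)/1.2=32.5979; Δ=(34.1057−60.0759)/(59.6860−33.7157)=-1.0000; B=V−Δ·S=78.1597
Node (2,2) S=80.6567: V=(p*·22.9205+(1−p*)·34.1057)/1.2=20.8992; Δ=(22.9205−34.1057)/(105.6603−59.6860)=-0.2433; B=V−Δ·S=40.5224
Node (1,0) S=34.7800: V=(p*·32.5979+(1−p*)·52.4225)/1.2=30.3531; Δ=(32.5979−52.4225)/(45.5618−25.7372)=-1.0000; B=V−Δ·S=65.1331
Node (1,1) S=61.5700: V=(p*·20.8992+(1−p*)·32.5979)/1.2=19.2974; Δ=(20.8992−32.5979)/(80.6567−45.5618)=-0.3333; B=V−Δ·S=39.8214
Node (0,0) S=47.0000: V=(p*·19.2974+(1−p*)·30.3531)/1.2=17.8591; Δ=(19.2974−30.3531)/(61.5700−34.7800)=-0.4127; B=V−Δ·S=37.2551
Self-financing check: at every node Δ·S+B equals the discounted successor values.

(0,0): Delta=-0.4127 Bond=37.2551
(1,0): Delta=-1.0000 Bond=65.1331
(1,1): Delta=-0.3333 Bond=39.8214
(2,0): Delta=-1.0000 Bond=78.1597
(2,1): Delta=-1.0000 Bond=78.1597
(2,2): Delta=-0.2433 Bond=40.5224
(3,0): Delta=-1.0000 Bond=93.7917
(3,1): Delta=-1.0000 Bond=93.7917
(3,2): Delta=-1.0000 Bond=93.7917
(3,3): Delta=-0.1411 Bond=37.8265
V0=17.8591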